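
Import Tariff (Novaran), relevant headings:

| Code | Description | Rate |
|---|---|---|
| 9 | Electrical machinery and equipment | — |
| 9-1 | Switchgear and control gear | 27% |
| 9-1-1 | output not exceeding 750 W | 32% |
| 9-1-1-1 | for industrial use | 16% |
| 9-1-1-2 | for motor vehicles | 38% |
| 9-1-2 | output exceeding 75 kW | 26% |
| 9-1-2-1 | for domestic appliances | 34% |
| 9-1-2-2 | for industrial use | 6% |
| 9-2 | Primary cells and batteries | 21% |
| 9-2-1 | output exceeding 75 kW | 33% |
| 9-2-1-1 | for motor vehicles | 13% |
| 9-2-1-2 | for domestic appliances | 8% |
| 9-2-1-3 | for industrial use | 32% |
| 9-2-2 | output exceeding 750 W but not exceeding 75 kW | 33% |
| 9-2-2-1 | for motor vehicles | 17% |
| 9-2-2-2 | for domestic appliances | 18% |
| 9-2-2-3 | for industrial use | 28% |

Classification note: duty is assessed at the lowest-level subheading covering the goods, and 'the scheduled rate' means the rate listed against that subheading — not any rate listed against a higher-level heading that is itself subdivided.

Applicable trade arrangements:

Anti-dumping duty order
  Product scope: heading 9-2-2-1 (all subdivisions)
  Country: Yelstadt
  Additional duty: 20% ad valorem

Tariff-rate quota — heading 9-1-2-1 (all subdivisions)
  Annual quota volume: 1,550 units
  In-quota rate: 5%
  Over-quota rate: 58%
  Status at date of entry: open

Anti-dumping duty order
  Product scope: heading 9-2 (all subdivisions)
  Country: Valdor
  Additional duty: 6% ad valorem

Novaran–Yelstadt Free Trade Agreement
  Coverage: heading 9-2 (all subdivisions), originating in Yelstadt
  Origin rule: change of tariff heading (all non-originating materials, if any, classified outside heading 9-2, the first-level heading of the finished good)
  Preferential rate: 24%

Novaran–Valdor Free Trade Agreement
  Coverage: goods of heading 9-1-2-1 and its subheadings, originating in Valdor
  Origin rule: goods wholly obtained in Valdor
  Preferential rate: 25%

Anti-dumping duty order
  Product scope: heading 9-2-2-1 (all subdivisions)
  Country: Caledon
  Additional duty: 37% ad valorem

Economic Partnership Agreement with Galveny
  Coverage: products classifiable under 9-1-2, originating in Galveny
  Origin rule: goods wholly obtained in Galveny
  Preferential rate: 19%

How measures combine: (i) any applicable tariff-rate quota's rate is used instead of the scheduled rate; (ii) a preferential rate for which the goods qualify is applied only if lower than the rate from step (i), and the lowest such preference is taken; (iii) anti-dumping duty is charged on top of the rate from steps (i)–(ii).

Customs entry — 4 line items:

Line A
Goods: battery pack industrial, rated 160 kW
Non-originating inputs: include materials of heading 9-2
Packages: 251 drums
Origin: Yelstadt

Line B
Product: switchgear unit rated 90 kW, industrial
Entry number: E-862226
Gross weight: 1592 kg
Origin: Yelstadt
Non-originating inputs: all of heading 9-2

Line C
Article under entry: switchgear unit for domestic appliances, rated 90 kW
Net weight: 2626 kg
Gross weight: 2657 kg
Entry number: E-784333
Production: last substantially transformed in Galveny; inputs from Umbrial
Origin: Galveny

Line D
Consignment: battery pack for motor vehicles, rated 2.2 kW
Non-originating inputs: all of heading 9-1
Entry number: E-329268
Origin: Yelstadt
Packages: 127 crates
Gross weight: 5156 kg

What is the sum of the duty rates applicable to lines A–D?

Line A: battery pack → 9-2; rated 160 kW → 9-2-1; industrial → 9-2-1-3. Scheduled 32%. Yelstadt agreement on 9-2: CTH not met. → 32%.
Line B: switchgear unit → 9-1; rated 90 kW → 9-1-2; industrial → 9-1-2-2. Scheduled 6%. Yelstadt agreement on 9-2: 9-1-2-2 not covered. → 6%.
Line C: switchgear unit → 9-1; rated 90 kW → 9-1-2; for domestic appliances → 9-1-2-1. Scheduled 34%. quota on 9-1-2-1 open → in-quota 5%; Galveny agreement on 9-1-2: not wholly obtained. → 5%.
Line D: battery pack → 9-2; rated 2.2 kW → 9-2-2; for motor vehicles → 9-2-2-1. Scheduled 17%. Yelstadt agreement on 9-2: CTH met → 24% available; preference 24% not lower than 17% → no reduction; anti-dumping (Yelstadt, 9-2-2-1): +20%; total 17% + 20% = 37%. → 37%.
Sum: 32% + 6% + 5% + 37% = 80%.

80%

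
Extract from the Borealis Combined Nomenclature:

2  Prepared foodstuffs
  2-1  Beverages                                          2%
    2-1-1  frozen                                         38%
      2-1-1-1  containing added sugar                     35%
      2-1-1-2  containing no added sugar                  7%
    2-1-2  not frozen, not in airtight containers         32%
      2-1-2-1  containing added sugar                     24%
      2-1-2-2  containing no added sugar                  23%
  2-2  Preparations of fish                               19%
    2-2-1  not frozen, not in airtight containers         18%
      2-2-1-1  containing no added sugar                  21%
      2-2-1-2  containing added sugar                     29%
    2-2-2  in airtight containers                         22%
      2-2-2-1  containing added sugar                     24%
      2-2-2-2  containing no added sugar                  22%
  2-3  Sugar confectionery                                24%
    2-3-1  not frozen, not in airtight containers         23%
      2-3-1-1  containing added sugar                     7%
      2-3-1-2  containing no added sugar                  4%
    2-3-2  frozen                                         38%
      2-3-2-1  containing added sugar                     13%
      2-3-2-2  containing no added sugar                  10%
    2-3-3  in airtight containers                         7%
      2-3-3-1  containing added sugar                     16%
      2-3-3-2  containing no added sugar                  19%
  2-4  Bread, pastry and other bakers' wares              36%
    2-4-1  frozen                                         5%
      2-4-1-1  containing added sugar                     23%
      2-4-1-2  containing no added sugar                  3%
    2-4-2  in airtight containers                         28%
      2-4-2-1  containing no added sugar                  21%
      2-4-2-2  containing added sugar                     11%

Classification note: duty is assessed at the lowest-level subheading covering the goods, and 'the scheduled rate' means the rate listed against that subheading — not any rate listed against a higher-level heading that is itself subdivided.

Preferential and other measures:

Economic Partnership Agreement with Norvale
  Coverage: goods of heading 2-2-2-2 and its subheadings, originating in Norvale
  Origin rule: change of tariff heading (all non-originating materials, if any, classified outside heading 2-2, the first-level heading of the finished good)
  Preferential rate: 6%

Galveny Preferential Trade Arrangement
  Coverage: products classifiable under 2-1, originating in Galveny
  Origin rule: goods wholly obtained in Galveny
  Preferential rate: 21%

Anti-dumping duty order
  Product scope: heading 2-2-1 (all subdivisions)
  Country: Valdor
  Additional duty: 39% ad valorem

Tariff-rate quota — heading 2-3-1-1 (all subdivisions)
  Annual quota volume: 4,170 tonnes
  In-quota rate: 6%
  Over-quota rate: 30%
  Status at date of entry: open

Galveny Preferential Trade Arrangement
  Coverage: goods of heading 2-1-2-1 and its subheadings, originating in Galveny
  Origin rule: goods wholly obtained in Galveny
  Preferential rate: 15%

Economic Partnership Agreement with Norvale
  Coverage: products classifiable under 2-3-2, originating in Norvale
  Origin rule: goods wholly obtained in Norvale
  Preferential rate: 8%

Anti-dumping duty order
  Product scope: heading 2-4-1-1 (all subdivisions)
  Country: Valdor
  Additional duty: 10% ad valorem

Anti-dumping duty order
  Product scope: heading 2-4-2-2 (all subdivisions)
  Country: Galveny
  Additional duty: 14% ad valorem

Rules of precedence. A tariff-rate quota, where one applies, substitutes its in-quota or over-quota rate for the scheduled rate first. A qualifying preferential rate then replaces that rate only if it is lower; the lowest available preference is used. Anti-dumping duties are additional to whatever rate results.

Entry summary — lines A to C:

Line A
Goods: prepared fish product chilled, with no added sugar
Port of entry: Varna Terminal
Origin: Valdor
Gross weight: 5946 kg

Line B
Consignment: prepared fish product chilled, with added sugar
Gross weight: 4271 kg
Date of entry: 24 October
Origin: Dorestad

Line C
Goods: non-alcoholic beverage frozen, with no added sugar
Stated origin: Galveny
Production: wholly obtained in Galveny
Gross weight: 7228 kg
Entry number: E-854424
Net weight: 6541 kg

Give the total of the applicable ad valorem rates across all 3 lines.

96%

Line A: prepared fish product → 2-2; chilled → 2-2-1; with no added sugar → 2-2-1-1. Scheduled 21%. anti-dumping (Valdor, 2-2-1): +39%; total 21% + 39% = 60%. → 60%.
Line B: prepared fish product → 2-2; chilled → 2-2-1; with added sugar → 2-2-1-2. Scheduled 29%. No special measure applies. → 29%.
Line C: non-alcoholic beverage → 2-1; frozen → 2-1-1; with no added sugar → 2-1-1-2. Scheduled 7%. Galveny agreement on 2-1: wholly obtained → 21% available; Galveny agreement on 2-1-2-1: 2-1-1-2 not covered; preference 21% not lower than 7% → no reduction. → 7%.
Sum: 60% + 29% + 7% = 96%.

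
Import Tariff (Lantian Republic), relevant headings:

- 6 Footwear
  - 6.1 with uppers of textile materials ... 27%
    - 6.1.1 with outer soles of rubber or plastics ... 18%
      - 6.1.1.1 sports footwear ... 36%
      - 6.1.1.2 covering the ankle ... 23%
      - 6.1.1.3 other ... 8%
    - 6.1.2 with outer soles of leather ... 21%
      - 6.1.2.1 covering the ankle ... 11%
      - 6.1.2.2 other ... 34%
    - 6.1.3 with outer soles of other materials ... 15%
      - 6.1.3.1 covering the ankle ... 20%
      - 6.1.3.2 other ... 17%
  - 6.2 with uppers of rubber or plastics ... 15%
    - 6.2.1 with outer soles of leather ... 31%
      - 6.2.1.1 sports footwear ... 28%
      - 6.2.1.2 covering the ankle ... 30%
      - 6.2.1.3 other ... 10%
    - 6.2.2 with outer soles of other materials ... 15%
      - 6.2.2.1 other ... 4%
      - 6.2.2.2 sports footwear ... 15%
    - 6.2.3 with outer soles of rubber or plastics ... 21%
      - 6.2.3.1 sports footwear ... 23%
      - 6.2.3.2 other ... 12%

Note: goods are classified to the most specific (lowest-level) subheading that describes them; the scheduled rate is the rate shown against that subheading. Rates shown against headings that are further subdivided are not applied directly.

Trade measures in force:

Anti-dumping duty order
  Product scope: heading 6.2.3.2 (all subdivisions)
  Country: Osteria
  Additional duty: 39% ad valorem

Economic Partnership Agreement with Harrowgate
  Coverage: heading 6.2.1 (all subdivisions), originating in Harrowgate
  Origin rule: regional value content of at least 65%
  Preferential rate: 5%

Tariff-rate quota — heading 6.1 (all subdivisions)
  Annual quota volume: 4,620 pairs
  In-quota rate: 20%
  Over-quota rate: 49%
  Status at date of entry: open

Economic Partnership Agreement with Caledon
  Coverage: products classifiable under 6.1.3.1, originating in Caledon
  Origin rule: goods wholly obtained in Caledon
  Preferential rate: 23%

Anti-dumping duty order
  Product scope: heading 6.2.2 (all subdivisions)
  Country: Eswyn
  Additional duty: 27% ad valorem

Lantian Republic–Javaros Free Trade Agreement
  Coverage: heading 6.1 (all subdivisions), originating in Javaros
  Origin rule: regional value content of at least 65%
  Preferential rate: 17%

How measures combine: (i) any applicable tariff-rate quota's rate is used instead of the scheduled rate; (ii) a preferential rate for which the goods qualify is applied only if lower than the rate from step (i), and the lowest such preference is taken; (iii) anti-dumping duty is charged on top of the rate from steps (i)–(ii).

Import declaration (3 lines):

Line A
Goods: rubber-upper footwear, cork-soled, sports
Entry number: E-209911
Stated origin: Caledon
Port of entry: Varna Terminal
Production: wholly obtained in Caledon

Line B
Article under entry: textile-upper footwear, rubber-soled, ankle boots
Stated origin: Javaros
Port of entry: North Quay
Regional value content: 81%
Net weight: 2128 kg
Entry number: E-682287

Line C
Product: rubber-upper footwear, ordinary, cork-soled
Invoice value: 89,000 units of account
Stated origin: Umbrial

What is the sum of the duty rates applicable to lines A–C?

36%

Line A: rubber-upper → 6.2; cork-soled → 6.2.2; sports → 6.2.2.2. Scheduled 15%. Caledon agreement on 6.1.3.1: 6.2.2.2 not covered. → 15%.
Line B: textile-upper → 6.1; rubber-soled → 6.1.1; ankle boots → 6.1.1.2. Scheduled 23%. quota on 6.1 open → in-quota 20%; Javaros agreement on 6.1: RVC ≥ 65% → 17% available; preferential 17%. → 17%.
Line C: rubber-upper → 6.2; cork-soled → 6.2.2; ordinary → 6.2.2.1. Scheduled 4%. No special measure applies. → 4%.
Sum: 15% + 17% + 4% = 36%.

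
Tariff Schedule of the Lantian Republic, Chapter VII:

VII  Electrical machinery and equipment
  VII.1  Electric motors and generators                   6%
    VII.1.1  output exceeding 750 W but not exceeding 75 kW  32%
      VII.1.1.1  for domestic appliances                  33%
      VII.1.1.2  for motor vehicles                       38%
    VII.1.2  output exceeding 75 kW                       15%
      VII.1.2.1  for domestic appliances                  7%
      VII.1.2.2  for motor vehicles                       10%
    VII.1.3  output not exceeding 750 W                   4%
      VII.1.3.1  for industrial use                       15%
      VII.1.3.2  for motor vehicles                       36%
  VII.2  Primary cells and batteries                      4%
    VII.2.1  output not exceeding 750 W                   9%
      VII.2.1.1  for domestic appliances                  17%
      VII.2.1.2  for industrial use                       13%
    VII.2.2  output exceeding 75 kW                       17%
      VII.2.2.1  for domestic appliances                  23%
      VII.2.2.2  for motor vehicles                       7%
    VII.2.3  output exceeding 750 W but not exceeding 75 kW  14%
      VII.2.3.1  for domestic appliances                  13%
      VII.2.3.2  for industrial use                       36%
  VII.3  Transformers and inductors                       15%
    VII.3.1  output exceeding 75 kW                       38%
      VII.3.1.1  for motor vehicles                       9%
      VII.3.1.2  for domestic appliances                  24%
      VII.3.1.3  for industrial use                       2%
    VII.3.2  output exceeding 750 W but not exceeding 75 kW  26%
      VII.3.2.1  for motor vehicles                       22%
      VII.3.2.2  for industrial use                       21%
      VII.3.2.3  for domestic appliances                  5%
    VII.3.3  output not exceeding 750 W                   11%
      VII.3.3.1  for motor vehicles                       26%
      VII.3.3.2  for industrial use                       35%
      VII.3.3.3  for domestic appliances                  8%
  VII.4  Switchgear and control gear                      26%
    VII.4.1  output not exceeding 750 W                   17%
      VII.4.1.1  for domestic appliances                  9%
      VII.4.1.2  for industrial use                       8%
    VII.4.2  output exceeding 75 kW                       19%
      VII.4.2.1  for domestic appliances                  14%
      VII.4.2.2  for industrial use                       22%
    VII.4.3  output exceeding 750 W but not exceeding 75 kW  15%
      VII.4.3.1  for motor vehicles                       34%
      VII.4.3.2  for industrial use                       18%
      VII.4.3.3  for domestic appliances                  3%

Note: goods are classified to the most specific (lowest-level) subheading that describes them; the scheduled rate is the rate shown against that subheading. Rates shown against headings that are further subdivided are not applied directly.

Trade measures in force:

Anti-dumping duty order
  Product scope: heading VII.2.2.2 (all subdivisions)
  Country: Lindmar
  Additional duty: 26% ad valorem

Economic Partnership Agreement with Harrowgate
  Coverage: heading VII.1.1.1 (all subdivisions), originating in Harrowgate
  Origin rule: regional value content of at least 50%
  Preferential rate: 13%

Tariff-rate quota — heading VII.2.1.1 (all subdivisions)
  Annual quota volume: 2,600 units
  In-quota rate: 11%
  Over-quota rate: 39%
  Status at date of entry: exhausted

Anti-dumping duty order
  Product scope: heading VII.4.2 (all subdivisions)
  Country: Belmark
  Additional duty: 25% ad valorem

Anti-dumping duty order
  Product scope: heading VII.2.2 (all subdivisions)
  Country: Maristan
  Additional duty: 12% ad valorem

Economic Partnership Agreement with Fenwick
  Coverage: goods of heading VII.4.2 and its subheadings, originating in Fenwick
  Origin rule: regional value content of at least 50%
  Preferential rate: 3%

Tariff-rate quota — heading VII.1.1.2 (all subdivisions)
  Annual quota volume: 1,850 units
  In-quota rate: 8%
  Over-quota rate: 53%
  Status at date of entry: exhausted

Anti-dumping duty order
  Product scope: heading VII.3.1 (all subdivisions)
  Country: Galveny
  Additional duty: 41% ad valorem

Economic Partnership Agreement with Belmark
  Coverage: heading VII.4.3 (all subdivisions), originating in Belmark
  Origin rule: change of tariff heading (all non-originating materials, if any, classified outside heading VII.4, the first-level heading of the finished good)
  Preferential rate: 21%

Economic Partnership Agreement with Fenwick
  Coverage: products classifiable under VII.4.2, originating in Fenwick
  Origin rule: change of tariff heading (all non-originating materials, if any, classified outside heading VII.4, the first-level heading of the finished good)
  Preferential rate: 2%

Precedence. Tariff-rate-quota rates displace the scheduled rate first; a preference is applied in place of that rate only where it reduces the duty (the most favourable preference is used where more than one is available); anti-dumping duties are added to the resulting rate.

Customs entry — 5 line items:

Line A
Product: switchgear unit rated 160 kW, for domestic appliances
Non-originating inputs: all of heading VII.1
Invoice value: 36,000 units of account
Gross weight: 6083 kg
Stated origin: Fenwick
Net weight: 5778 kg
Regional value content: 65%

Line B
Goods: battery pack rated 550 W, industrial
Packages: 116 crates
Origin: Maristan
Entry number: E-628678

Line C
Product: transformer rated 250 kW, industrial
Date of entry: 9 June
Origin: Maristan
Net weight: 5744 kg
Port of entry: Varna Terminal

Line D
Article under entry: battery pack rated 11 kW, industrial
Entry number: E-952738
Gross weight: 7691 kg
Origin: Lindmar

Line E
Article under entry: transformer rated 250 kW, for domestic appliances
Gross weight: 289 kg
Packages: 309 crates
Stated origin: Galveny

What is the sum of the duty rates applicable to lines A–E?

118%

Line A: switchgear unit → VII.4; rated 160 kW → VII.4.2; for domestic appliances → VII.4.2.1. Scheduled 14%. Fenwick agreement on VII.4.2: RVC ≥ 50% → 3% available; Fenwick agreement on VII.4.2: CTH met → 2% available; preferential 2%. → 2%.
Line B: battery pack → VII.2; rated 550 W → VII.2.1; industrial → VII.2.1.2. Scheduled 13%. No special measure applies. → 13%.
Line C: transformer → VII.3; rated 250 kW → VII.3.1; industrial → VII.3.1.3. Scheduled 2%. No special measure applies. → 2%.
Line D: battery pack → VII.2; rated 11 kW → VII.2.3; industrial → VII.2.3.2. Scheduled 36%. No special measure applies. → 36%.
Line E: transformer → VII.3; rated 250 kW → VII.3.1; for domestic appliances → VII.3.1.2. Scheduled 24%. anti-dumping (Galveny, VII.3.1): +41%; total 24% + 41% = 65%. → 65%.
Sum: 2% + 13% + 2% + 36% + 65% = 118%.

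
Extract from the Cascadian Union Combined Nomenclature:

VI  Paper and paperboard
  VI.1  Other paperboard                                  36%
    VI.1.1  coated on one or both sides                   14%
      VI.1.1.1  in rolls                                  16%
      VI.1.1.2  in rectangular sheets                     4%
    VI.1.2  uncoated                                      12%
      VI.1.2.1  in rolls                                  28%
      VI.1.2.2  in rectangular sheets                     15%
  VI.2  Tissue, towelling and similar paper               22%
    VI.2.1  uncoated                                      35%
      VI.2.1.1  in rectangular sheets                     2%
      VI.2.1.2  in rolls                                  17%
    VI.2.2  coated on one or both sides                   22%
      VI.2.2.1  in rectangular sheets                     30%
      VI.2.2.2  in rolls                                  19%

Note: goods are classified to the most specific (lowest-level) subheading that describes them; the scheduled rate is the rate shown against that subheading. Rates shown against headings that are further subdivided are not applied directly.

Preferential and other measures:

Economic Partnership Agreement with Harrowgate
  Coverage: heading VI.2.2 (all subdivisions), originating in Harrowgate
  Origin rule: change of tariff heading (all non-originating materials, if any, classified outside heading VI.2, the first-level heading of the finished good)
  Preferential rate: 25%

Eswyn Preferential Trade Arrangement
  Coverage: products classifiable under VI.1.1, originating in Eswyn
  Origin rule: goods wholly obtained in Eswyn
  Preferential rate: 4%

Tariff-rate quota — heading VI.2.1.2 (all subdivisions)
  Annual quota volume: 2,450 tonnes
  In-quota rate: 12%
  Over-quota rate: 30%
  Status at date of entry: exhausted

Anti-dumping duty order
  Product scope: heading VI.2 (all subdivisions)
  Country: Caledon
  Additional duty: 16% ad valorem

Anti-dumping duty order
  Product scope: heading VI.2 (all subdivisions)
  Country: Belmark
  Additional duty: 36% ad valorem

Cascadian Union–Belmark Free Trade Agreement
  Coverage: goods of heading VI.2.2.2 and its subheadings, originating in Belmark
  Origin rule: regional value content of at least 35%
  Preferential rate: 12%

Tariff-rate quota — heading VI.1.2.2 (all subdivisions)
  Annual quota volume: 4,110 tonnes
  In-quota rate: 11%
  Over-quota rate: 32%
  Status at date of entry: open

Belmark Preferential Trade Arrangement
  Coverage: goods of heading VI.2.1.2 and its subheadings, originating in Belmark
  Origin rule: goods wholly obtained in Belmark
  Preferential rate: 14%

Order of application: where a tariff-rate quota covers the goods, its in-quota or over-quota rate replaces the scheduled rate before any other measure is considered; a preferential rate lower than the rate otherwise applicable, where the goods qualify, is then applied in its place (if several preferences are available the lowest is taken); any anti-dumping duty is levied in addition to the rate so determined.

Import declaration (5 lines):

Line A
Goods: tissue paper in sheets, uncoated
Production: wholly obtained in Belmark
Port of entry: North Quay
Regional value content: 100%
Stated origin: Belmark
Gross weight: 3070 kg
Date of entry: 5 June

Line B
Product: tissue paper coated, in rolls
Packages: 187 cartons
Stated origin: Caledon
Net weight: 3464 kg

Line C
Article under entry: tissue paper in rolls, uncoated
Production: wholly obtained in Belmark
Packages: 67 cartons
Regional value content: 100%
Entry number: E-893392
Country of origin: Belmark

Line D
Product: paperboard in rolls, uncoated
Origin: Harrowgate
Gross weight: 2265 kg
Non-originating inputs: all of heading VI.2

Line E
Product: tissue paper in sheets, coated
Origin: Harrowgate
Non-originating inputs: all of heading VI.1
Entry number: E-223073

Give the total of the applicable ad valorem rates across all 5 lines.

Line A: tissue paper → VI.2; uncoated → VI.2.1; in sheets → VI.2.1.1. Scheduled 2%. Belmark agreement on VI.2.2.2: VI.2.1.1 not covered; Belmark agreement on VI.2.1.2: VI.2.1.1 not covered; anti-dumping (Belmark, VI.2): +36%; total 2% + 36% = 38%. → 38%.
Line B: tissue paper → VI.2; coated → VI.2.2; in rolls → VI.2.2.2. Scheduled 19%. anti-dumping (Caledon, VI.2): +16%; total 19% + 16% = 35%. → 35%.
Line C: tissue paper → VI.2; uncoated → VI.2.1; in rolls → VI.2.1.2. Scheduled 17%. quota on VI.2.1.2 exhausted → over-quota 30%; Belmark agreement on VI.2.2.2: VI.2.1.2 not covered; Belmark agreement on VI.2.1.2: wholly obtained → 14% available; preferential 14%; anti-dumping (Belmark, VI.2): +36%; total 14% + 36% = 50%. → 50%.
Line D: paperboard → VI.1; uncoated → VI.1.2; in rolls → VI.1.2.1. Scheduled 28%. Harrowgate agreement on VI.2.2: VI.1.2.1 not covered. → 28%.
Line E: tissue paper → VI.2; coated → VI.2.2; in sheets → VI.2.2.1. Scheduled 30%. Harrowgate agreement on VI.2.2: CTH met → 25% available; preferential 25%. → 25%.
Sum: 38% + 35% + 50% + 28% + 25% = 176%.

176%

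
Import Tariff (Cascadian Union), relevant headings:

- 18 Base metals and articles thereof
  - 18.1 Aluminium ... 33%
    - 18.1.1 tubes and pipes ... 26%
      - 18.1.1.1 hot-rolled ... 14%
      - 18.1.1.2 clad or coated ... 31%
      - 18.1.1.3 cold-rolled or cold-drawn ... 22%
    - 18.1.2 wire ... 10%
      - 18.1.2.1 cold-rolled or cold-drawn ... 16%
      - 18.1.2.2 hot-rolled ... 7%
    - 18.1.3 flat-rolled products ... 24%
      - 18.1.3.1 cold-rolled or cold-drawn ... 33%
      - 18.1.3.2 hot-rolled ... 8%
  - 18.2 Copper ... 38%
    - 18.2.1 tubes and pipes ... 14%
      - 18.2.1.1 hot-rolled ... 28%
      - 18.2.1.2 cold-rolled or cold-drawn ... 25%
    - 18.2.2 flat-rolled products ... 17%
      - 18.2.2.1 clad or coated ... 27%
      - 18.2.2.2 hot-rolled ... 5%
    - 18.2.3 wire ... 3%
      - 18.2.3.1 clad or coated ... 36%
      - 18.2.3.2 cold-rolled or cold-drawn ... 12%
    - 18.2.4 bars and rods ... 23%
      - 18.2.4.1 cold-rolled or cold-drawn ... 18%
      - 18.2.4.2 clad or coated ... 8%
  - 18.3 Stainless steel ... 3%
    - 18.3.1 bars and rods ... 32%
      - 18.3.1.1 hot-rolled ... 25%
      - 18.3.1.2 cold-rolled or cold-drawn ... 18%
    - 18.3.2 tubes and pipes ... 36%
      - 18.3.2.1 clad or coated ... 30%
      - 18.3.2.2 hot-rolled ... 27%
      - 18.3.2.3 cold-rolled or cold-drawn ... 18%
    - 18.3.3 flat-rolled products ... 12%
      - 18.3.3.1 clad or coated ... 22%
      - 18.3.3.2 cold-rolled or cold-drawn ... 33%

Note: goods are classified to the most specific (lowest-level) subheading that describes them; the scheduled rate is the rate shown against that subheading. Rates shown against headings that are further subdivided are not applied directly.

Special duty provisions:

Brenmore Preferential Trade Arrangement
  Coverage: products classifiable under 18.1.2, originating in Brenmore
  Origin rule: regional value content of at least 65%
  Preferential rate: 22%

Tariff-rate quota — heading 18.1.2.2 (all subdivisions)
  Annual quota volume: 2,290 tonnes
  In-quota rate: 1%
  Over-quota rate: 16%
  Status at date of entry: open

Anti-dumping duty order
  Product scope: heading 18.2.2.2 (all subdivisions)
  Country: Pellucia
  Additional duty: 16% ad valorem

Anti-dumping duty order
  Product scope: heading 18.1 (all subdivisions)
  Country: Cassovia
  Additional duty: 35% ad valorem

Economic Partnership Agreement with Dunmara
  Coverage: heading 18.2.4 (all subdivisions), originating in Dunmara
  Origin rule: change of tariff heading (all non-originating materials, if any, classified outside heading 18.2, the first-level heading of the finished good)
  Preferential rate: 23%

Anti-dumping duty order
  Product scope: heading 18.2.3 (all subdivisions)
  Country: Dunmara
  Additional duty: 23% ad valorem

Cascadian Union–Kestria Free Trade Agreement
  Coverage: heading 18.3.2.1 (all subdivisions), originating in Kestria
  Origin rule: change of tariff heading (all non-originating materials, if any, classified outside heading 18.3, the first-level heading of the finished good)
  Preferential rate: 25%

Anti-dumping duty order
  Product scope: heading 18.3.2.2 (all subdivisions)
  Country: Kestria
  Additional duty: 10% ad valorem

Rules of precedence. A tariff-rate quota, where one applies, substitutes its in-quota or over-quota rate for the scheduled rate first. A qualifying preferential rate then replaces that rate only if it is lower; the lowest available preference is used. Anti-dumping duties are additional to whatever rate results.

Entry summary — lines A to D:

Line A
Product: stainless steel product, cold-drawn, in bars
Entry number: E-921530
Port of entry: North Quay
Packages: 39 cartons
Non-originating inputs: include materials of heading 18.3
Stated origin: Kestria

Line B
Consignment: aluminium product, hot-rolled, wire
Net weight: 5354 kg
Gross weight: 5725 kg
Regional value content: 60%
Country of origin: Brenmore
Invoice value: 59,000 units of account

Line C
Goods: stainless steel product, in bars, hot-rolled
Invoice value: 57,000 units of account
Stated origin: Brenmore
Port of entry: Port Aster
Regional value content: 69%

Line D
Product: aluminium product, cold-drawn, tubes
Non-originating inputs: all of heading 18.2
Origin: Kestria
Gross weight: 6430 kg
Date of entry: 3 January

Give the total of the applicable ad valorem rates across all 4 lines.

Line A: stainless steel → 18.3; in bars → 18.3.1; cold-drawn → 18.3.1.2. Scheduled 18%. Kestria agreement on 18.3.2.1: 18.3.1.2 not covered. → 18%.
Line B: aluminium → 18.1; wire → 18.1.2; hot-rolled → 18.1.2.2. Scheduled 7%. quota on 18.1.2.2 open → in-quota 1%; Brenmore agreement on 18.1.2: RVC < 65%. → 1%.
Line C: stainless steel → 18.3; in bars → 18.3.1; hot-rolled → 18.3.1.1. Scheduled 25%. Brenmore agreement on 18.1.2: 18.3.1.1 not covered. → 25%.
Line D: aluminium → 18.1; tubes → 18.1.1; cold-drawn → 18.1.1.3. Scheduled 22%. Kestria agreement on 18.3.2.1: 18.1.1.3 not covered. → 22%.
Sum: 18% + 1% + 25% + 22% = 66%.

66%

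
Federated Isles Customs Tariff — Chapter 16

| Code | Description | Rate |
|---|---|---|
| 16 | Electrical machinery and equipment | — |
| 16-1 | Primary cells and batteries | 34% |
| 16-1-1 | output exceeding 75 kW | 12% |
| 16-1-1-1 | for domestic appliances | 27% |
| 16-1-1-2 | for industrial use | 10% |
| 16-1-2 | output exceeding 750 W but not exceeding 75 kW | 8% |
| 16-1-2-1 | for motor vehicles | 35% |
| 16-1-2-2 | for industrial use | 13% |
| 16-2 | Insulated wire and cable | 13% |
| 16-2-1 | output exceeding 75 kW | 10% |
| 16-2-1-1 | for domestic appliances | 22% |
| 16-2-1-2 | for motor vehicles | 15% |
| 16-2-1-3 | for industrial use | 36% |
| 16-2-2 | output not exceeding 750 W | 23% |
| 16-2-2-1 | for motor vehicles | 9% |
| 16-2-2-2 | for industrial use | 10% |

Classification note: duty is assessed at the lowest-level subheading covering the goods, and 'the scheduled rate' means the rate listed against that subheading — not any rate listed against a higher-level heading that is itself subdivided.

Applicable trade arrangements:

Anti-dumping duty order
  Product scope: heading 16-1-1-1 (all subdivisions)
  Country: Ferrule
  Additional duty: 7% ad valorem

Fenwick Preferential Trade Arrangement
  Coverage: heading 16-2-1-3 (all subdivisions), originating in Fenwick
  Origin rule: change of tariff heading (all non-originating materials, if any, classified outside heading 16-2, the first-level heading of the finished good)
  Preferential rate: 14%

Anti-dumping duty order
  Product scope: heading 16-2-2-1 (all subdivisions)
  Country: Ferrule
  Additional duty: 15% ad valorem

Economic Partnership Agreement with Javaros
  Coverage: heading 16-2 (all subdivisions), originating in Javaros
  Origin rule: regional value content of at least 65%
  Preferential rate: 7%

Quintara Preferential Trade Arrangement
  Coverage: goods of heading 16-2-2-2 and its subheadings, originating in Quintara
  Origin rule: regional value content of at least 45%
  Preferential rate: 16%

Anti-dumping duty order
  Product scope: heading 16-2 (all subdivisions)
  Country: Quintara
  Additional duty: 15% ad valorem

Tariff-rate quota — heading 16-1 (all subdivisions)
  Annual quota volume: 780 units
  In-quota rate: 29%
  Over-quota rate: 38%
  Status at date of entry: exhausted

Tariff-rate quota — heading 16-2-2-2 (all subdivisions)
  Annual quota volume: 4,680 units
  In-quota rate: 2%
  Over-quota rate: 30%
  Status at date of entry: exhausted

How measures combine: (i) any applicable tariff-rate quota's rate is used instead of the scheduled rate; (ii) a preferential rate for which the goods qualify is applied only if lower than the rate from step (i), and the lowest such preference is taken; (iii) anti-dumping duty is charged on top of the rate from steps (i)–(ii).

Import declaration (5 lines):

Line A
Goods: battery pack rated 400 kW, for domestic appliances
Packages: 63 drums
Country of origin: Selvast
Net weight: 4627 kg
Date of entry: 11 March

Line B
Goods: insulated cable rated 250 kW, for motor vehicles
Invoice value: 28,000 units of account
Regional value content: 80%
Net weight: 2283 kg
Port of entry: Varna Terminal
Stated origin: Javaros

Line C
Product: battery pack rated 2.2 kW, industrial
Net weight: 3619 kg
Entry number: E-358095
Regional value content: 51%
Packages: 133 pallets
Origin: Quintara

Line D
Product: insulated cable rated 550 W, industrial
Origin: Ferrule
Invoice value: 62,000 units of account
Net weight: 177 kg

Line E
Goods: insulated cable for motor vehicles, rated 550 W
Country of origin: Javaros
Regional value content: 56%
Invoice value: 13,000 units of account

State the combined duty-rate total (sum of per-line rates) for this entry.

122%

Line A: battery pack → 16-1; rated 400 kW → 16-1-1; for domestic appliances → 16-1-1-1. Scheduled 27%. quota on 16-1 exhausted → over-quota 38%. → 38%.
Line B: insulated cable → 16-2; rated 250 kW → 16-2-1; for motor vehicles → 16-2-1-2. Scheduled 15%. Javaros agreement on 16-2: RVC ≥ 65% → 7% available; preferential 7%. → 7%.
Line C: battery pack → 16-1; rated 2.2 kW → 16-1-2; industrial → 16-1-2-2. Scheduled 13%. quota on 16-1 exhausted → over-quota 38%; Quintara agreement on 16-2-2-2: 16-1-2-2 not covered. → 38%.
Line D: insulated cable → 16-2; rated 550 W → 16-2-2; industrial → 16-2-2-2. Scheduled 10%. quota on 16-2-2-2 exhausted → over-quota 30%. → 30%.
Line E: insulated cable → 16-2; rated 550 W → 16-2-2; for motor vehicles → 16-2-2-1. Scheduled 9%. Javaros agreement on 16-2: RVC < 65%. → 9%.
Sum: 38% + 7% + 38% + 30% + 9% = 122%.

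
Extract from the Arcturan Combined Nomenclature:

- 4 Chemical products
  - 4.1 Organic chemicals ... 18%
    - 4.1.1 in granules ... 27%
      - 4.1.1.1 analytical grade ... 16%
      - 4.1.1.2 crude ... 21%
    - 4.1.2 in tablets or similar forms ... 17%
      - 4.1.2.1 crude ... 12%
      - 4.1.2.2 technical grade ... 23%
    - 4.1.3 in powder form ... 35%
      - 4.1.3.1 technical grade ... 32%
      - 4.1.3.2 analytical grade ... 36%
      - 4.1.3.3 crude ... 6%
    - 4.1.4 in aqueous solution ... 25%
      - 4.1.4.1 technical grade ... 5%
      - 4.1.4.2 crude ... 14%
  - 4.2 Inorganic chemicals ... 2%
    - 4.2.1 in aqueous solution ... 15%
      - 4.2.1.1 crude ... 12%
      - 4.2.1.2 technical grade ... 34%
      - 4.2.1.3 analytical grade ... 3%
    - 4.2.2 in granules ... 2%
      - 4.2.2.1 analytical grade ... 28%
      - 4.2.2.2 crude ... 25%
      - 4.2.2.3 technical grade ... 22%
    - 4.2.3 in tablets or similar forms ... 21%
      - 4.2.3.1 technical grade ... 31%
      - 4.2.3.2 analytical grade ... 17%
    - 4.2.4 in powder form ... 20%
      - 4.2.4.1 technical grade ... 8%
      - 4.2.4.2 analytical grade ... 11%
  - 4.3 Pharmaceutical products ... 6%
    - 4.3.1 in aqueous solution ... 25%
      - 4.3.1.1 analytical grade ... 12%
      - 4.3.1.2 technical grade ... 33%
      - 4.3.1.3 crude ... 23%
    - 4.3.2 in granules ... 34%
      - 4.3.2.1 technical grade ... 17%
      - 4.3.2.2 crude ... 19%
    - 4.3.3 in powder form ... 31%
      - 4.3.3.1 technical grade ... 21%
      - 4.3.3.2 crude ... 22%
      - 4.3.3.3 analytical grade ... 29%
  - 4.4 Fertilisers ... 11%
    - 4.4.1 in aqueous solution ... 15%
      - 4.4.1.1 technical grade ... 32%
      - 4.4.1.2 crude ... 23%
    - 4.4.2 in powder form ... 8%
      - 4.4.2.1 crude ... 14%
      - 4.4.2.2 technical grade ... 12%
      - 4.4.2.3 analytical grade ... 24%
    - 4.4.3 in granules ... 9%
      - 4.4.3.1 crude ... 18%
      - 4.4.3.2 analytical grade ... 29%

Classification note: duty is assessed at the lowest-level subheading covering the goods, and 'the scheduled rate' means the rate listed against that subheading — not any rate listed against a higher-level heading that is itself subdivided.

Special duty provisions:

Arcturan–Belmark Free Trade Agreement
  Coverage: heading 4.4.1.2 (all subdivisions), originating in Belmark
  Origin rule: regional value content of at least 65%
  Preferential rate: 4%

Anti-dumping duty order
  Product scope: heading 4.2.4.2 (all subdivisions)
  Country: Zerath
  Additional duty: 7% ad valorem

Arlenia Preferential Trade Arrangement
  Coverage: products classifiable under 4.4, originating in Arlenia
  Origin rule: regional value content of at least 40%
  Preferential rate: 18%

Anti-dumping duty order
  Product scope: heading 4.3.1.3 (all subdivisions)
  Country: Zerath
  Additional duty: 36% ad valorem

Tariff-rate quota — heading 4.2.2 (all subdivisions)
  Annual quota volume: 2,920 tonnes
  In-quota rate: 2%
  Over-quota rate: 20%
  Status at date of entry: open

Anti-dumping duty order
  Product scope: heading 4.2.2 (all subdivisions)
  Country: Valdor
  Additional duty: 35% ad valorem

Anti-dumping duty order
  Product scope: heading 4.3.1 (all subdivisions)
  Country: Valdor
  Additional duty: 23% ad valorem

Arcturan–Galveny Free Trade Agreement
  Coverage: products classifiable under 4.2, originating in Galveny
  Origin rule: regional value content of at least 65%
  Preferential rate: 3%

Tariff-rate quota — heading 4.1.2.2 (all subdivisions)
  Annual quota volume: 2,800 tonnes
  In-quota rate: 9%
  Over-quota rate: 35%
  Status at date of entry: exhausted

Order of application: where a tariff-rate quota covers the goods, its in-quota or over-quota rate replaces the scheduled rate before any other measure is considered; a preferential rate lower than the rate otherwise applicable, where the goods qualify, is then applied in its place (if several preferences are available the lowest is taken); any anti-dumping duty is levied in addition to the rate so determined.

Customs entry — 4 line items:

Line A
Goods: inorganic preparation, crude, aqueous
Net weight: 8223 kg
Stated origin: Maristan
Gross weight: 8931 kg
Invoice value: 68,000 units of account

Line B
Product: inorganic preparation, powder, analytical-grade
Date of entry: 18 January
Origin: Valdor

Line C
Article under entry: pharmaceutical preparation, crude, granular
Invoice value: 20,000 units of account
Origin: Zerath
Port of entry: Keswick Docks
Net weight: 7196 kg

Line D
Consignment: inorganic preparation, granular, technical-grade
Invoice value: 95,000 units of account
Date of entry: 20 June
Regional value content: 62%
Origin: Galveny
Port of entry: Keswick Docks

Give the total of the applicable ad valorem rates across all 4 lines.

44%

Line A: inorganic → 4.2; aqueous → 4.2.1; crude → 4.2.1.1. Scheduled 12%. No special measure applies. → 12%.
Line B: inorganic → 4.2; powder → 4.2.4; analytical-grade → 4.2.4.2. Scheduled 11%. No special measure applies. → 11%.
Line C: pharmaceutical → 4.3; granular → 4.3.2; crude → 4.3.2.2. Scheduled 19%. No special measure applies. → 19%.
Line D: inorganic → 4.2; granular → 4.2.2; technical-grade → 4.2.2.3. Scheduled 22%. quota on 4.2.2 open → in-quota 2%; Galveny agreement on 4.2: RVC < 65%. → 2%.
Sum: 12% + 11% + 19% + 2% = 44%.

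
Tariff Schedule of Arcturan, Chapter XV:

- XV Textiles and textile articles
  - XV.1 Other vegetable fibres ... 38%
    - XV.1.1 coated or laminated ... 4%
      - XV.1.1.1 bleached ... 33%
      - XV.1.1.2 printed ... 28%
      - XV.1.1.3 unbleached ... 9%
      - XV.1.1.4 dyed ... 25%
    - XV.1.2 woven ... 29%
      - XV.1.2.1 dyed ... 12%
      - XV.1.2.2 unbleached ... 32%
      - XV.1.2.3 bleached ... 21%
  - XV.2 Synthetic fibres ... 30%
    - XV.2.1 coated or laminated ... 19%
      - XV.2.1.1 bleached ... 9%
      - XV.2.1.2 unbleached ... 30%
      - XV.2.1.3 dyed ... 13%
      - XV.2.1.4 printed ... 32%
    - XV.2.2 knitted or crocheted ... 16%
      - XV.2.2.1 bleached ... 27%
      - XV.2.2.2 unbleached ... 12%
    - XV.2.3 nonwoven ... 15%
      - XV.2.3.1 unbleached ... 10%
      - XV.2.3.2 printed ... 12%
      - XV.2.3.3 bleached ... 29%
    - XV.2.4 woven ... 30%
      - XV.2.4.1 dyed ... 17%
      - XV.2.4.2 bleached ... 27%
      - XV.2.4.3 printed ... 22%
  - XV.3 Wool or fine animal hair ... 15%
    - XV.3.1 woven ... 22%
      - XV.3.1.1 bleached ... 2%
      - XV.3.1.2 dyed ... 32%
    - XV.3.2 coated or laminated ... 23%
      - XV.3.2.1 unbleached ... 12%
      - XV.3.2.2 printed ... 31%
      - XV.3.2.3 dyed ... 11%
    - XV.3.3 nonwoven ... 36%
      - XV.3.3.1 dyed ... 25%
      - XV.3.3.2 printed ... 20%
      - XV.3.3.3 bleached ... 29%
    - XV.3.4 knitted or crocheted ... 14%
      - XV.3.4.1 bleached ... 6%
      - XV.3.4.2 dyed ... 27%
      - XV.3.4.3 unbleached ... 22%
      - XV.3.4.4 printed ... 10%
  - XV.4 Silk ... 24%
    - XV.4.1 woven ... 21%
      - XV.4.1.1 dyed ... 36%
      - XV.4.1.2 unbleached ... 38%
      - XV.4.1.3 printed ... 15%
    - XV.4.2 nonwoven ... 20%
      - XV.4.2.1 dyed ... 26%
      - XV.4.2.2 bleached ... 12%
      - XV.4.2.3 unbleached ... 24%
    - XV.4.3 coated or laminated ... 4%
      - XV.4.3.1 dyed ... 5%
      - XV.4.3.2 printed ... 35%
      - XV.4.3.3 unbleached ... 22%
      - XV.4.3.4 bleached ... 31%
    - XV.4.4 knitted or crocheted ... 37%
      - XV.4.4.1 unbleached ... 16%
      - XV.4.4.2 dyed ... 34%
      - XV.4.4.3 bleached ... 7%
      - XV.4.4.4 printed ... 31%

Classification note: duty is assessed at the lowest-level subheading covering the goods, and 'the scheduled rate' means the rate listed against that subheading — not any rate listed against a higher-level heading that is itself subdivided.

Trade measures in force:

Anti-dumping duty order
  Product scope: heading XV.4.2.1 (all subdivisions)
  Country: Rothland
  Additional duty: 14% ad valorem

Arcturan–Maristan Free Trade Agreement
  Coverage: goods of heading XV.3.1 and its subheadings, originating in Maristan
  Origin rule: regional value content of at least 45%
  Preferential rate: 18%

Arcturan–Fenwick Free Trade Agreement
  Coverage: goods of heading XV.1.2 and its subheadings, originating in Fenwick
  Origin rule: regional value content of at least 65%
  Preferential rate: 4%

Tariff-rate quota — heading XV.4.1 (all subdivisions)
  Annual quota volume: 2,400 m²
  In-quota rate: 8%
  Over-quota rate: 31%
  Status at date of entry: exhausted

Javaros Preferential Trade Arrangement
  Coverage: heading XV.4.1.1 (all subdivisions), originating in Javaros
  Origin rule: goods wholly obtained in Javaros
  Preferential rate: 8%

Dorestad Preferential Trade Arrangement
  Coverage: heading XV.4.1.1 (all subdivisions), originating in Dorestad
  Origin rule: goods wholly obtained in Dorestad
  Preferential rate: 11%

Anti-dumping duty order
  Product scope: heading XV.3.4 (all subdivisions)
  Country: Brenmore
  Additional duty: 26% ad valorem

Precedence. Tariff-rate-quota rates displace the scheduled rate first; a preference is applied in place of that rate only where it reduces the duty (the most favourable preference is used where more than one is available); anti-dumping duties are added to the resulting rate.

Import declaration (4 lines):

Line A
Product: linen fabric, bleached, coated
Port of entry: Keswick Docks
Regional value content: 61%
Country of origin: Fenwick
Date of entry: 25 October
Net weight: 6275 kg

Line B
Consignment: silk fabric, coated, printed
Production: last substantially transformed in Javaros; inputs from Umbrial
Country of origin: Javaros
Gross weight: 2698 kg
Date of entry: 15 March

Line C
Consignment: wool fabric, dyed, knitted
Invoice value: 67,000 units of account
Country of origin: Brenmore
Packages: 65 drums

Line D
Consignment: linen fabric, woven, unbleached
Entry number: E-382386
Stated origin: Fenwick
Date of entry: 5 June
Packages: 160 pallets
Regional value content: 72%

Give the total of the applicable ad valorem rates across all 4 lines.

Line A: linen → XV.1; coated → XV.1.1; bleached → XV.1.1.1. Scheduled 33%. Fenwick agreement on XV.1.2: XV.1.1.1 not covered. → 33%.
Line B: silk → XV.4; coated → XV.4.3; printed → XV.4.3.2. Scheduled 35%. Javaros agreement on XV.4.1.1: XV.4.3.2 not covered. → 35%.
Line C: wool → XV.3; knitted → XV.3.4; dyed → XV.3.4.2. Scheduled 27%. anti-dumping (Brenmore, XV.3.4): +26%; total 27% + 26% = 53%. → 53%.
Line D: linen → XV.1; woven → XV.1.2; unbleached → XV.1.2.2. Scheduled 32%. Fenwick agreement on XV.1.2: RVC ≥ 65% → 4% available; preferential 4%. → 4%.
Sum: 33% + 35% + 53% + 4% = 125%.

125%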